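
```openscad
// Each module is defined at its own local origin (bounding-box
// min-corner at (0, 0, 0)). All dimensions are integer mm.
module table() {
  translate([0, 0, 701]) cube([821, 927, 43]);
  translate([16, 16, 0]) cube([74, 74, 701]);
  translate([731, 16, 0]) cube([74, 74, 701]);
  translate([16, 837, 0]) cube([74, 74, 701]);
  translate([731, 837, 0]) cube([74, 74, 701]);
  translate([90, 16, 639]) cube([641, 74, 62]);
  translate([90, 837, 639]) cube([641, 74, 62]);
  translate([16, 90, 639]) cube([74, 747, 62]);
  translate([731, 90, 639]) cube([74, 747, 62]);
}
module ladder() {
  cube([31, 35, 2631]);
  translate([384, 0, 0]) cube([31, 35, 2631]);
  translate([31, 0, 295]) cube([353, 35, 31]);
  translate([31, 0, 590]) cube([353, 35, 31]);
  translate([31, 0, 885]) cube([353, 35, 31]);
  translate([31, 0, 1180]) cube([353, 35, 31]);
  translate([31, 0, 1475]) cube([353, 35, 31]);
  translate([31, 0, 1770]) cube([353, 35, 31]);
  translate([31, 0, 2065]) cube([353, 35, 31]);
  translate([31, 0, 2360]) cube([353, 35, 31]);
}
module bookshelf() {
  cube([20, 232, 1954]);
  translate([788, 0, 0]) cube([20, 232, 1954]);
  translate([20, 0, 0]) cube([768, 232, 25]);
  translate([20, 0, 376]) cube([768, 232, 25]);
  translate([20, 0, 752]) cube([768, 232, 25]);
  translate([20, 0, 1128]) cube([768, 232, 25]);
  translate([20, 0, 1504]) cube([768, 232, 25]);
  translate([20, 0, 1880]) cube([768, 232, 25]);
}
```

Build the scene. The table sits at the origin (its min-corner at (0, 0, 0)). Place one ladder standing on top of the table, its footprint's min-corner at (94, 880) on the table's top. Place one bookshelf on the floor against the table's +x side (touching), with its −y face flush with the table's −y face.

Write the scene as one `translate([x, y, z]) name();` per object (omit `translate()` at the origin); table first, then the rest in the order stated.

table();
translate([94, 880, 744]) ladder();
translate([821, 0, 0]) bookshelf();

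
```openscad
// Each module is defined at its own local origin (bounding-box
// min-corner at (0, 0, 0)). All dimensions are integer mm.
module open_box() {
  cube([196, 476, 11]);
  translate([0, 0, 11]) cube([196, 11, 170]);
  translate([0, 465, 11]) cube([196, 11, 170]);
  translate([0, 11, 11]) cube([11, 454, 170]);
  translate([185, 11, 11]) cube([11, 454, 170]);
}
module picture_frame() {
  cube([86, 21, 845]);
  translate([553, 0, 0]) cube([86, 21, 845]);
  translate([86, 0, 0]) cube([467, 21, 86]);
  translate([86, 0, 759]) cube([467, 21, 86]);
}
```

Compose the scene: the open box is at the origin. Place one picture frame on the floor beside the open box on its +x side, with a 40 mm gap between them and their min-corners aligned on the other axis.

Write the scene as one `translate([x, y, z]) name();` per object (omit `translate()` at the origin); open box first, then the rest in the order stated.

open_box();
translate([236, 0, 0]) picture_frame();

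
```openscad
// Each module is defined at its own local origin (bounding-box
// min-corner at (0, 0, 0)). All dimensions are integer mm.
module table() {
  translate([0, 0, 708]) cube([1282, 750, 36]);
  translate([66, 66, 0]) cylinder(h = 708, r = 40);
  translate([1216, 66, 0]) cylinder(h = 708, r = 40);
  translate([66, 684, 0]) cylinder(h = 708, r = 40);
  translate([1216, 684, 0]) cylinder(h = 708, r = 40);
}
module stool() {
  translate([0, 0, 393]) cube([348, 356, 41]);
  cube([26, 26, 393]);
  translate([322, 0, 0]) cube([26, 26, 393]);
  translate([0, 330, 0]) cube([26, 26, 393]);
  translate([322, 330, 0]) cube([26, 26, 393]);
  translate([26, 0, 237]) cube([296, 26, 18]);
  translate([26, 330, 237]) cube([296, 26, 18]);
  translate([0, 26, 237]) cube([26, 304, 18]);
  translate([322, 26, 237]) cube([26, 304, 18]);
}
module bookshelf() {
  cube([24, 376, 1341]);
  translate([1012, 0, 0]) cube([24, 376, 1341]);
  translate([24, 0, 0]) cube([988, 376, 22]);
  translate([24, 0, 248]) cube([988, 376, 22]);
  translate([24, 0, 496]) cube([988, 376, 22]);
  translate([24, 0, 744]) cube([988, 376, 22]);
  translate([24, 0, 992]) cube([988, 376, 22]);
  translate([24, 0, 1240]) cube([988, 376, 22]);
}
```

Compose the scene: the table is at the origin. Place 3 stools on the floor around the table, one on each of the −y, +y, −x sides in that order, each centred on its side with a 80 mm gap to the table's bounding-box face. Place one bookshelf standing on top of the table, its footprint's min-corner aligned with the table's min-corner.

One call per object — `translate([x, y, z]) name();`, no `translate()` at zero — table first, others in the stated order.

table();
translate([467, -436, 0]) stool();
translate([467, 830, 0]) stool();
translate([-428, 197, 0]) stool();
translate([0, 0, 744]) bookshelf();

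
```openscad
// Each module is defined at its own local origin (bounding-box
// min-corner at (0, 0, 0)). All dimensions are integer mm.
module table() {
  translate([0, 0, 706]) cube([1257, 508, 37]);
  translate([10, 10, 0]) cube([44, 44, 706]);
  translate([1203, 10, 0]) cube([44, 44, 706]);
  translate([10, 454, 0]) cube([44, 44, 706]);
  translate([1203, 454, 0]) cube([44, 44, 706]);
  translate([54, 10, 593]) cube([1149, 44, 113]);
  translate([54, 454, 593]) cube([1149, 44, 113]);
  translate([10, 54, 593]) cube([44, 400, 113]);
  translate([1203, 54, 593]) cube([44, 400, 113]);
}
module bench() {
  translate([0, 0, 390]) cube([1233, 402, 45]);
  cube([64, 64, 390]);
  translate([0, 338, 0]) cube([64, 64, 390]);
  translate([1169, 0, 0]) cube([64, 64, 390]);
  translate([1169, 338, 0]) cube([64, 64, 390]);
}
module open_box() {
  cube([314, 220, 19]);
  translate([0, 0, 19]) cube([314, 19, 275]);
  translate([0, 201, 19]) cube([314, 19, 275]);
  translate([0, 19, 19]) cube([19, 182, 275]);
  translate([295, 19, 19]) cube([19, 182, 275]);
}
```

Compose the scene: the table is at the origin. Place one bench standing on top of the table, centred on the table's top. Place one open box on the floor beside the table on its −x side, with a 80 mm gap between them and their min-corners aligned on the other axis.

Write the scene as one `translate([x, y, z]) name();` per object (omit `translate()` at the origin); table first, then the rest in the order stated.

table();
translate([12, 53, 743]) bench();
translate([-394, 0, 0]) open_box();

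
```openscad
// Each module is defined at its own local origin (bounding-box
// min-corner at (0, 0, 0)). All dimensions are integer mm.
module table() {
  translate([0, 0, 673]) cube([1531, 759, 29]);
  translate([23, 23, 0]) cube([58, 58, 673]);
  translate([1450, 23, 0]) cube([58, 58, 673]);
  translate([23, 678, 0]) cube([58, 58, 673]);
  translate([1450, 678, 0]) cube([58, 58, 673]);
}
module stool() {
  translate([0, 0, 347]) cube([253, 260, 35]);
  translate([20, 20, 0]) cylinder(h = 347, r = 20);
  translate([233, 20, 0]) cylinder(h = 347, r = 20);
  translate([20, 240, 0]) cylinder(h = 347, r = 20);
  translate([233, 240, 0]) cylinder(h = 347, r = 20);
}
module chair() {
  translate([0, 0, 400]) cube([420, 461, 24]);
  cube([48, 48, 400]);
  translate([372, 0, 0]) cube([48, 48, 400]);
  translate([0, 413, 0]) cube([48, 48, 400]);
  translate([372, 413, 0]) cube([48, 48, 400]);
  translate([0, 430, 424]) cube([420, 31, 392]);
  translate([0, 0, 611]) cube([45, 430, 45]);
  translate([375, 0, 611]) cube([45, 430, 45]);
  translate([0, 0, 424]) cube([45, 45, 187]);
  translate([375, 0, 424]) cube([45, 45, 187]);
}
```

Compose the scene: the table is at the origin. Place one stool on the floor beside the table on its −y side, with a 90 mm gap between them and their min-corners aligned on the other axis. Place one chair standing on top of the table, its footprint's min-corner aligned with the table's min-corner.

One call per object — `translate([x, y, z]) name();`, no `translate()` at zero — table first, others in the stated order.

table();
translate([0, -350, 0]) stool();
translate([0, 0, 702]) chair();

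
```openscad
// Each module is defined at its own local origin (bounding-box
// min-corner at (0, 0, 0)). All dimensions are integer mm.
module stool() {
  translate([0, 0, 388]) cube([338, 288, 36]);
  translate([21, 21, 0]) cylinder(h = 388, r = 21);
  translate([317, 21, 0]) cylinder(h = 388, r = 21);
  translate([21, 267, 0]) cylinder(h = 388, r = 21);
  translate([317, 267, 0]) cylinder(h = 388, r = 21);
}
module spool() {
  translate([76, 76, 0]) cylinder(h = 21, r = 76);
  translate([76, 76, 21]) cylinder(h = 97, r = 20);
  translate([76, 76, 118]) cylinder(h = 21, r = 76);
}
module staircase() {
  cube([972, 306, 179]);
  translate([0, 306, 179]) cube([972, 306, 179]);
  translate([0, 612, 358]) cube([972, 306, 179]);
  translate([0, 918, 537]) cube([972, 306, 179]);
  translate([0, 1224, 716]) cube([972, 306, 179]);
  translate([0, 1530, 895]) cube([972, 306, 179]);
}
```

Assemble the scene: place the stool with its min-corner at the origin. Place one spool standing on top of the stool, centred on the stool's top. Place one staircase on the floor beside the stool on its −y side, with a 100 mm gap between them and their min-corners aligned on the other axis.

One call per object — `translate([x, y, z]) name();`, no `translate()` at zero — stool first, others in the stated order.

stool();
translate([93, 68, 424]) spool();
translate([0, -1936, 0]) staircase();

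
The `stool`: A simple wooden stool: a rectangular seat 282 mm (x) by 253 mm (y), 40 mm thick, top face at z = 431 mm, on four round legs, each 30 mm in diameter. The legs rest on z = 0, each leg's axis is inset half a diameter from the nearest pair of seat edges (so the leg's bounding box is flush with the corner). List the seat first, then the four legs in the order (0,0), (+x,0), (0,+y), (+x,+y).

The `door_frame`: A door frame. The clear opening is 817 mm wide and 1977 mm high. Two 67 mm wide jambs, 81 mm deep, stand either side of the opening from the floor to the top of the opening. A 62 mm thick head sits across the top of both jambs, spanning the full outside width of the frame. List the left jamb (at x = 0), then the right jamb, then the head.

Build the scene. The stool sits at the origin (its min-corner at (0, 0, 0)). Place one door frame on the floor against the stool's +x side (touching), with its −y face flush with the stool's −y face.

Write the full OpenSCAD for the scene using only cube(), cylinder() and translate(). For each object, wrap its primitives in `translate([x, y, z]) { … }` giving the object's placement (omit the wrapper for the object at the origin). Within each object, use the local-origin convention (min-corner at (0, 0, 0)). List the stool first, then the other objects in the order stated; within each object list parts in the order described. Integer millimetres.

translate([0, 0, 391]) cube([282, 253, 40]);
translate([15, 15, 0]) cylinder(h = 391, r = 15);
translate([267, 15, 0]) cylinder(h = 391, r = 15);
translate([15, 238, 0]) cylinder(h = 391, r = 15);
translate([267, 238, 0]) cylinder(h = 391, r = 15);
translate([282, 0, 0]) {
  cube([67, 81, 1977]);
  translate([884, 0, 0]) cube([67, 81, 1977]);
  translate([0, 0, 1977]) cube([951, 81, 62]);
}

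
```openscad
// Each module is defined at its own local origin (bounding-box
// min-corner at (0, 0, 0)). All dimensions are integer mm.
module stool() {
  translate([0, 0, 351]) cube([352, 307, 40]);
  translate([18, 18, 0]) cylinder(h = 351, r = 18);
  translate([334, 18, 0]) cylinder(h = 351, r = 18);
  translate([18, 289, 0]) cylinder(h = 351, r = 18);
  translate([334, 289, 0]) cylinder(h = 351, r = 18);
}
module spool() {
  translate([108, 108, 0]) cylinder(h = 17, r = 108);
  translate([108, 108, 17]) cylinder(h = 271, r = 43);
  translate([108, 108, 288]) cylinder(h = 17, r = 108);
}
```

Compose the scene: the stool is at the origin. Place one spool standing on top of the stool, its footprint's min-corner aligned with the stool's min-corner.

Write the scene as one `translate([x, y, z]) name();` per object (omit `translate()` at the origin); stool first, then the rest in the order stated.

stool();
translate([0, 0, 391]) spool();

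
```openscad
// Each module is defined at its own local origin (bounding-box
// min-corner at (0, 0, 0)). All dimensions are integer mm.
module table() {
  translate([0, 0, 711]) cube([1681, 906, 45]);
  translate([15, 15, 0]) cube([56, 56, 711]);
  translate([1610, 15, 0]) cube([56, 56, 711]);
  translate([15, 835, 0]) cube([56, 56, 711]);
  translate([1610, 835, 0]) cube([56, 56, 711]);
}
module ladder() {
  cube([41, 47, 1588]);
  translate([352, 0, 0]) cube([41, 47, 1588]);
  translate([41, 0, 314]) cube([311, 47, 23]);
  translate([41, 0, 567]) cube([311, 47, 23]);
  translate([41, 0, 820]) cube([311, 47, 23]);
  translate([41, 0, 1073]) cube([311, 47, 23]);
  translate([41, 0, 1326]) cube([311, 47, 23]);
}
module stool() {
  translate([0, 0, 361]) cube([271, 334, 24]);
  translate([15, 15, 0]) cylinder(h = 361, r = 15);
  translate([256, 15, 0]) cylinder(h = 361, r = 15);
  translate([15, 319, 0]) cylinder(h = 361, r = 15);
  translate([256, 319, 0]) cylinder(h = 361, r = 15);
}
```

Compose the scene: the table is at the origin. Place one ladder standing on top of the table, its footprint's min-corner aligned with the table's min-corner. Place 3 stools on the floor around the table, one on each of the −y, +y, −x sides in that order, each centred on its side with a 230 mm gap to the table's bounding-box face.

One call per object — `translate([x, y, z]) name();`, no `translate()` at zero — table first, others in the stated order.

table();
translate([0, 0, 756]) ladder();
translate([705, -564, 0]) stool();
translate([705, 1136, 0]) stool();
translate([-501, 286, 0]) stool();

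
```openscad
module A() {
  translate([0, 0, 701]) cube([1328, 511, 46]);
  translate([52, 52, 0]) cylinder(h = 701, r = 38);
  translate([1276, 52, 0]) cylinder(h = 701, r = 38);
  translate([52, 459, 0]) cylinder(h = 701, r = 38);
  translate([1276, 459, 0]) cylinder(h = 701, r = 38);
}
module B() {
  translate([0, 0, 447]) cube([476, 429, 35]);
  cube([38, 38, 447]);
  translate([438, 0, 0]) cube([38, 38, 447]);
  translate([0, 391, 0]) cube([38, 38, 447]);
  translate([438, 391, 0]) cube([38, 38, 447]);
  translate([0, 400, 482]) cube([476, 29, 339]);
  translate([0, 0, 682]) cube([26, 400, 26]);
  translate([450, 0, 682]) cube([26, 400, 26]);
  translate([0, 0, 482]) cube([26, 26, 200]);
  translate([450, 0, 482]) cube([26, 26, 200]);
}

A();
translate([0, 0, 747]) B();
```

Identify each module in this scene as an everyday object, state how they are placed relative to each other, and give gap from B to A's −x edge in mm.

A is a table. B is a chair. The chair is on top of the table. The gap from the chair to the table's −x edge is 0 mm.

The chair's min-x is at 0; the table's min-x is 0; gap = 0 mm.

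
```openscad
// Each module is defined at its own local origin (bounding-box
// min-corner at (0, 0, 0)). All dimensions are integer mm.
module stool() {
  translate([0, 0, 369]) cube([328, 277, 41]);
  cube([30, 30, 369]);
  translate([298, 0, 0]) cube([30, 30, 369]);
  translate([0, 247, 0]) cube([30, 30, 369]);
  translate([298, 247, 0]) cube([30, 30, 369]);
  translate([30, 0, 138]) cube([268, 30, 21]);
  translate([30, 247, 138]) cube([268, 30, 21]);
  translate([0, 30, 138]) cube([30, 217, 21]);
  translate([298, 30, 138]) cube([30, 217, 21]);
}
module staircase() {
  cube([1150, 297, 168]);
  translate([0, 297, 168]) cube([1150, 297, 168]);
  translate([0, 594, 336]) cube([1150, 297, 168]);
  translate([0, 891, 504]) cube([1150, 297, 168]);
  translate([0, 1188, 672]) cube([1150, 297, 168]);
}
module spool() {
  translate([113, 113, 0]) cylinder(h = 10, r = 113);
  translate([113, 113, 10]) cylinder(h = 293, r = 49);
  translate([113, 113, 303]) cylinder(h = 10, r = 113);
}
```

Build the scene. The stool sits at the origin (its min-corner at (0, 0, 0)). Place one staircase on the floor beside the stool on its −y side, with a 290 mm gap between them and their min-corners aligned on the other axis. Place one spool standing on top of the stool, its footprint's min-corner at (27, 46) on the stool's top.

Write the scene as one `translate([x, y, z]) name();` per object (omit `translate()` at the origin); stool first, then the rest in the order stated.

stool();
translate([0, -1775, 0]) staircase();
translate([27, 46, 410]) spool();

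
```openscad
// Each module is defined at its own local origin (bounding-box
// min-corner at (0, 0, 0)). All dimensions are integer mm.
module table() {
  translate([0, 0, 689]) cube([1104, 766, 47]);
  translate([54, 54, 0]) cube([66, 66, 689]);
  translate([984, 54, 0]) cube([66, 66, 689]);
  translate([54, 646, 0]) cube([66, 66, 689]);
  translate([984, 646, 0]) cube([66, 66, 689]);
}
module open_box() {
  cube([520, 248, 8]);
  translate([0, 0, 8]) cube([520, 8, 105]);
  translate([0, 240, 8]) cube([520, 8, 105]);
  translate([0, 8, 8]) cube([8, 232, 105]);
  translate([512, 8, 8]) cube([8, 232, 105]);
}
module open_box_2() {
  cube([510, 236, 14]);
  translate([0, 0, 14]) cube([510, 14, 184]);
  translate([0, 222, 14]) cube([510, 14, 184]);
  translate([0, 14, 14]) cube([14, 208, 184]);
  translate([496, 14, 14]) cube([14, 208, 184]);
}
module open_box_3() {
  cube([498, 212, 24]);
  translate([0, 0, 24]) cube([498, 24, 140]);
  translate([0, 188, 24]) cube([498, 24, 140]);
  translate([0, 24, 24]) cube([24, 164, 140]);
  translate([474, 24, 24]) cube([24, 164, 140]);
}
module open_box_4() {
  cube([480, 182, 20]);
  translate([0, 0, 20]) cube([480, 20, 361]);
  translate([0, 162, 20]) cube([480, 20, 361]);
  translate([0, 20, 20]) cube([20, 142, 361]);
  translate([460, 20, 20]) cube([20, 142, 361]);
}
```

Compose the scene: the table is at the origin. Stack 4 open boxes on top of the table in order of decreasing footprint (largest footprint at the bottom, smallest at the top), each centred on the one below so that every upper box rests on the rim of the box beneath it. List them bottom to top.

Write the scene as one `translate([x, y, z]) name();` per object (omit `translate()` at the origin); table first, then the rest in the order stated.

table();
translate([292, 259, 736]) open_box();
translate([297, 265, 849]) open_box_2();
translate([303, 277, 1047]) open_box_3();
translate([312, 292, 1211]) open_box_4();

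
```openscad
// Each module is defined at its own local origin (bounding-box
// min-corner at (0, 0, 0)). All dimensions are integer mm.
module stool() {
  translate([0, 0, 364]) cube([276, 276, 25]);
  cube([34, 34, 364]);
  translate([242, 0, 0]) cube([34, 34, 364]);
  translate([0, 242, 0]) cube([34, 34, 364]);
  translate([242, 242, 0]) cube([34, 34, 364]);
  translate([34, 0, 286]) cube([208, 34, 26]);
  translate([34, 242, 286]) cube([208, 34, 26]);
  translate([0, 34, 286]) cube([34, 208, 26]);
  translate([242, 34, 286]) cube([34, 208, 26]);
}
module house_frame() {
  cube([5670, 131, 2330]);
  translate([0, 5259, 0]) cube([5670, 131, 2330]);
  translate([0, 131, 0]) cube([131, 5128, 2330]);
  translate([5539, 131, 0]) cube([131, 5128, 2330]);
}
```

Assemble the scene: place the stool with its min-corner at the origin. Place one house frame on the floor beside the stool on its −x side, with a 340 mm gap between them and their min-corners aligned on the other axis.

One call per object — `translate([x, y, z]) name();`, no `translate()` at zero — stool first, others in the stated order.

stool();
translate([-6010, 0, 0]) house_frame();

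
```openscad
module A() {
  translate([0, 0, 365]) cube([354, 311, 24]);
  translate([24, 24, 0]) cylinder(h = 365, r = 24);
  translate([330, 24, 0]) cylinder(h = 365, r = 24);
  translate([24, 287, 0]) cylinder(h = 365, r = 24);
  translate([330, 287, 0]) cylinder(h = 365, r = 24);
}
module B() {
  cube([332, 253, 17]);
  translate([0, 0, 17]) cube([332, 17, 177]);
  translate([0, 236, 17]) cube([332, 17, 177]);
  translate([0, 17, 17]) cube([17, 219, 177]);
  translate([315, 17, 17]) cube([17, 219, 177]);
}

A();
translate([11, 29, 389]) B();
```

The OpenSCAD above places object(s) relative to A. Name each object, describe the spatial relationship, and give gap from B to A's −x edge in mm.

The open box's min-x is at 11; the stool's min-x is 0; gap = 11 mm.

A is a stool. B is an open box. The open box is on top of the stool, centred. The gap from the open box to the stool's −x edge is 11 mm.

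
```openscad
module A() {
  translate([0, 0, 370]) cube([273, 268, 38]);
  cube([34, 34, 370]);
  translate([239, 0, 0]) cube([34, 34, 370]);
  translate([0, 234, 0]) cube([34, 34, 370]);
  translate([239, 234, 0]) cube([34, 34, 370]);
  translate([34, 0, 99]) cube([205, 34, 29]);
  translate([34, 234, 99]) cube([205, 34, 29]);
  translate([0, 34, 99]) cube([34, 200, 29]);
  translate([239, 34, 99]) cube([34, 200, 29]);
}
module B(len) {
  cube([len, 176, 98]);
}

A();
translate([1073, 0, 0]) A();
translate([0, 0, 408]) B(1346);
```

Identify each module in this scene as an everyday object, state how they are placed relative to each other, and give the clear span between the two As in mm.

Second stool starts at x = 1073; first ends at x = 273; clear span = 1073 − 273 = 800 mm.

A is a stool. B is a beam. A beam spans the tops of two stools. The clear span between the two stools is 800 mm.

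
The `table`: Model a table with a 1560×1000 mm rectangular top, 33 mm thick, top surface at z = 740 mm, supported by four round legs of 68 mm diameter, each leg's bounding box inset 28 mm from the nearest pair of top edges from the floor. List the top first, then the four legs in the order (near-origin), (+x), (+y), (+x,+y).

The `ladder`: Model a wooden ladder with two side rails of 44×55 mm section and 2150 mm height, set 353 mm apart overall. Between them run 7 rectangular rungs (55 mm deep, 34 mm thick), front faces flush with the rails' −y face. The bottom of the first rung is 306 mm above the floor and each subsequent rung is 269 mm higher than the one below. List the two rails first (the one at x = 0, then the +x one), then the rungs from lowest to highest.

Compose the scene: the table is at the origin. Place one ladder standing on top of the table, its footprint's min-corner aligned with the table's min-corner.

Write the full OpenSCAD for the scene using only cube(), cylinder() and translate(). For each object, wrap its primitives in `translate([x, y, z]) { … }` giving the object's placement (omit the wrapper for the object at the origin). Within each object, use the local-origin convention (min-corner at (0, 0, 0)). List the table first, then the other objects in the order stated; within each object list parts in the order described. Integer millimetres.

translate([0, 0, 707]) cube([1560, 1000, 33]);
translate([62, 62, 0]) cylinder(h = 707, r = 34);
translate([1498, 62, 0]) cylinder(h = 707, r = 34);
translate([62, 938, 0]) cylinder(h = 707, r = 34);
translate([1498, 938, 0]) cylinder(h = 707, r = 34);
translate([0, 0, 740]) {
  cube([44, 55, 2150]);
  translate([309, 0, 0]) cube([44, 55, 2150]);
  translate([44, 0, 306]) cube([265, 55, 34]);
  translate([44, 0, 575]) cube([265, 55, 34]);
  translate([44, 0, 844]) cube([265, 55, 34]);
  translate([44, 0, 1113]) cube([265, 55, 34]);
  translate([44, 0, 1382]) cube([265, 55, 34]);
  translate([44, 0, 1651]) cube([265, 55, 34]);
  translate([44, 0, 1920]) cube([265, 55, 34]);
}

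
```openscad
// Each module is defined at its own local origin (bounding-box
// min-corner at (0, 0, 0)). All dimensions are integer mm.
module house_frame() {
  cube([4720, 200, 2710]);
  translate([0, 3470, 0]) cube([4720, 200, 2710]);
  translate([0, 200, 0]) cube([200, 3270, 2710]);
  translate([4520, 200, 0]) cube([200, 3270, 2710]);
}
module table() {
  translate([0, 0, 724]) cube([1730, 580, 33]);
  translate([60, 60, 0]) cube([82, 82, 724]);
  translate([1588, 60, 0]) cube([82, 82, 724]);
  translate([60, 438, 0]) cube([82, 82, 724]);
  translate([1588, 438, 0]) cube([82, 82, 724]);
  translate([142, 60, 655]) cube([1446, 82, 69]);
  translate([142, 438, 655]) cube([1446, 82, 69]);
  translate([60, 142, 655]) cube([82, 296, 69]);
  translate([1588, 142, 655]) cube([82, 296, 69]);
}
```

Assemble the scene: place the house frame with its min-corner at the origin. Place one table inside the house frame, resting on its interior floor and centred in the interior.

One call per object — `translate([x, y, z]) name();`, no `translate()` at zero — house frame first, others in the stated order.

house_frame();
translate([1495, 1545, 0]) table();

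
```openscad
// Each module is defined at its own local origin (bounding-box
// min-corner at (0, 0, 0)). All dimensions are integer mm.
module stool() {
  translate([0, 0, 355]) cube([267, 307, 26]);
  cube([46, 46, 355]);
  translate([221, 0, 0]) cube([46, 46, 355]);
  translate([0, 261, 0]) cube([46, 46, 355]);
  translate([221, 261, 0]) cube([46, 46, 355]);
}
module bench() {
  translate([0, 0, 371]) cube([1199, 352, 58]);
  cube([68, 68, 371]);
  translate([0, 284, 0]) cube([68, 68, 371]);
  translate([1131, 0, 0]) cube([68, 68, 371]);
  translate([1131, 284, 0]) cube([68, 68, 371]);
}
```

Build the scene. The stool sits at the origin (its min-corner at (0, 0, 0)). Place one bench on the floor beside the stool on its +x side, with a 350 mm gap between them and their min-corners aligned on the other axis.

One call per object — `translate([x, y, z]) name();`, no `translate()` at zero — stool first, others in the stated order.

stool();
translate([617, 0, 0]) bench();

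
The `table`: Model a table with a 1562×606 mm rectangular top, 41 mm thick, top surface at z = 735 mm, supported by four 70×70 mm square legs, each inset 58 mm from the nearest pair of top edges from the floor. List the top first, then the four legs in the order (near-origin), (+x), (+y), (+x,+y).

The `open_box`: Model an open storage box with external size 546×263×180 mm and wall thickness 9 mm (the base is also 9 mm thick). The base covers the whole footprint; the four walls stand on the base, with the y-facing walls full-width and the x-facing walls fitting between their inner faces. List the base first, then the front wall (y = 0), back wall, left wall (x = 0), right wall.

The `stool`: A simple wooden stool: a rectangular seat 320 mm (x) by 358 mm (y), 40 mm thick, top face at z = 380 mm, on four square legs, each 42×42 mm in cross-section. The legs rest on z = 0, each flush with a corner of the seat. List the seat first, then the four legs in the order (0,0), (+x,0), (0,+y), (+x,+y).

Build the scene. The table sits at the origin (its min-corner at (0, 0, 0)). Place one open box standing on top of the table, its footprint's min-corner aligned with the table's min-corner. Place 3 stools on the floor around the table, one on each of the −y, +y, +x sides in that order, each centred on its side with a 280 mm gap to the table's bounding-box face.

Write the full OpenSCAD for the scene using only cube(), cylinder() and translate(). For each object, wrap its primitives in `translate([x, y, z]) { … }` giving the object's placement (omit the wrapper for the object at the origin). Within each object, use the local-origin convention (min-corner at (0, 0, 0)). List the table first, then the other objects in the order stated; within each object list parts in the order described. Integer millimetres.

translate([0, 0, 694]) cube([1562, 606, 41]);
translate([58, 58, 0]) cube([70, 70, 694]);
translate([1434, 58, 0]) cube([70, 70, 694]);
translate([58, 478, 0]) cube([70, 70, 694]);
translate([1434, 478, 0]) cube([70, 70, 694]);
translate([0, 0, 735]) {
  cube([546, 263, 9]);
  translate([0, 0, 9]) cube([546, 9, 171]);
  translate([0, 254, 9]) cube([546, 9, 171]);
  translate([0, 9, 9]) cube([9, 245, 171]);
  translate([537, 9, 9]) cube([9, 245, 171]);
}
translate([621, -638, 0]) {
  translate([0, 0, 340]) cube([320, 358, 40]);
  cube([42, 42, 340]);
  translate([278, 0, 0]) cube([42, 42, 340]);
  translate([0, 316, 0]) cube([42, 42, 340]);
  translate([278, 316, 0]) cube([42, 42, 340]);
}
translate([621, 886, 0]) {
  translate([0, 0, 340]) cube([320, 358, 40]);
  cube([42, 42, 340]);
  translate([278, 0, 0]) cube([42, 42, 340]);
  translate([0, 316, 0]) cube([42, 42, 340]);
  translate([278, 316, 0]) cube([42, 42, 340]);
}
translate([1842, 124, 0]) {
  translate([0, 0, 340]) cube([320, 358, 40]);
  cube([42, 42, 340]);
  translate([278, 0, 0]) cube([42, 42, 340]);
  translate([0, 316, 0]) cube([42, 42, 340]);
  translate([278, 316, 0]) cube([42, 42, 340]);
}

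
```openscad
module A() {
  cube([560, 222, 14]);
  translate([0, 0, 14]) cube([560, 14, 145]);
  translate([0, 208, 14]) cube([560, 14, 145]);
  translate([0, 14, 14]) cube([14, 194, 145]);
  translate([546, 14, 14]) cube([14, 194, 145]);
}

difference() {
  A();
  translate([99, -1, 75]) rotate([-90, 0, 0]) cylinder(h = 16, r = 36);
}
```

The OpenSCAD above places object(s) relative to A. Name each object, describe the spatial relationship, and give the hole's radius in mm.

The subtracted cylinder has r = 36 mm.

A is an open box. The open box has a circular hole through its front wall. The hole's radius is 36 mm.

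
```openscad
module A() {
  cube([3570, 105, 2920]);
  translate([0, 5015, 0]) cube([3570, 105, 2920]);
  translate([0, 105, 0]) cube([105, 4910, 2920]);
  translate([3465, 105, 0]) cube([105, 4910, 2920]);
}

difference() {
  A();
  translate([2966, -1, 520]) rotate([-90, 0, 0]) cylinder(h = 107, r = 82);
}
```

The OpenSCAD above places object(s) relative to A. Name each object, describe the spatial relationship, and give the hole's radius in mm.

The subtracted cylinder has r = 82 mm.

A is a house frame. The house frame has a circular hole through its front wall. The hole's radius is 82 mm.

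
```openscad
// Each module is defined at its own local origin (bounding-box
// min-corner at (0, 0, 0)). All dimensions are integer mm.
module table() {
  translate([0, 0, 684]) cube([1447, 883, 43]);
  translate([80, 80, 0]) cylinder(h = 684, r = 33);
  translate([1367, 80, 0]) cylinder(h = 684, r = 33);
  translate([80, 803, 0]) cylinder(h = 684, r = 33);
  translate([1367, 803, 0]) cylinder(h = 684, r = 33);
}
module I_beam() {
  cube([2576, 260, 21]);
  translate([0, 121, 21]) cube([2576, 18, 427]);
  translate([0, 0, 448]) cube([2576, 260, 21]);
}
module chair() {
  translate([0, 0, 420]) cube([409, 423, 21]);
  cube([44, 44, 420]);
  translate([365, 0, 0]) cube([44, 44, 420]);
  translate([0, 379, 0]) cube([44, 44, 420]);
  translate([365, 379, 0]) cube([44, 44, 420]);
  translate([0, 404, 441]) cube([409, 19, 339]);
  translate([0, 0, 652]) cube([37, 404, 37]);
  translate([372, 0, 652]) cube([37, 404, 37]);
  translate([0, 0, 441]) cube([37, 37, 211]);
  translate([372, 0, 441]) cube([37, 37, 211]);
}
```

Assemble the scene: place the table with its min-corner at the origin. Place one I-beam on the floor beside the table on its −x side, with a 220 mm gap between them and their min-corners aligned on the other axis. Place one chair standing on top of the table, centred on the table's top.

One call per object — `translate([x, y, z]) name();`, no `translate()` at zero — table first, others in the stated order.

table();
translate([-2796, 0, 0]) I_beam();
translate([519, 230, 727]) chair();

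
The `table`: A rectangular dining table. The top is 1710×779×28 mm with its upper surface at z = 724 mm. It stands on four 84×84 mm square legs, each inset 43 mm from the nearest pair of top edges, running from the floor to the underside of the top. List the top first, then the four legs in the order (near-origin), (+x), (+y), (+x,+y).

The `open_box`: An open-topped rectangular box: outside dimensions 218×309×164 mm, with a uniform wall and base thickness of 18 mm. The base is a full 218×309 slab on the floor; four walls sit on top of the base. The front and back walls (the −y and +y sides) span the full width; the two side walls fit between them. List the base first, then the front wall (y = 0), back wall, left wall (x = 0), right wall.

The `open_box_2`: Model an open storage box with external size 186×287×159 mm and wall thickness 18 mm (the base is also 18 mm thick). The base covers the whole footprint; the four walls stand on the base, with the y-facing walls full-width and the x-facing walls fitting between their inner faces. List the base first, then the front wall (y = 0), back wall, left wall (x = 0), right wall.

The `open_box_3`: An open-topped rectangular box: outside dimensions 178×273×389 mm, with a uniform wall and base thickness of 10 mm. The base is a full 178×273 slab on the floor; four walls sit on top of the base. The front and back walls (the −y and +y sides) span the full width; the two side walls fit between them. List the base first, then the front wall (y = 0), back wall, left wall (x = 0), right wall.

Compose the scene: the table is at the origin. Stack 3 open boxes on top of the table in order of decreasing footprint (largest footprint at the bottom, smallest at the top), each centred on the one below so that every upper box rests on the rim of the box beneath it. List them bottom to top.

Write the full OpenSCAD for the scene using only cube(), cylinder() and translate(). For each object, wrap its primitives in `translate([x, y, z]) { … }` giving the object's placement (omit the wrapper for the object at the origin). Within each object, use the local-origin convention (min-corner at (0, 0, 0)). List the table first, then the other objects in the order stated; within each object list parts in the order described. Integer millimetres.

translate([0, 0, 696]) cube([1710, 779, 28]);
translate([43, 43, 0]) cube([84, 84, 696]);
translate([1583, 43, 0]) cube([84, 84, 696]);
translate([43, 652, 0]) cube([84, 84, 696]);
translate([1583, 652, 0]) cube([84, 84, 696]);
translate([746, 235, 724]) {
  cube([218, 309, 18]);
  translate([0, 0, 18]) cube([218, 18, 146]);
  translate([0, 291, 18]) cube([218, 18, 146]);
  translate([0, 18, 18]) cube([18, 273, 146]);
  translate([200, 18, 18]) cube([18, 273, 146]);
}
translate([762, 246, 888]) {
  cube([186, 287, 18]);
  translate([0, 0, 18]) cube([186, 18, 141]);
  translate([0, 269, 18]) cube([186, 18, 141]);
  translate([0, 18, 18]) cube([18, 251, 141]);
  translate([168, 18, 18]) cube([18, 251, 141]);
}
translate([766, 253, 1047]) {
  cube([178, 273, 10]);
  translate([0, 0, 10]) cube([178, 10, 379]);
  translate([0, 263, 10]) cube([178, 10, 379]);
  translate([0, 10, 10]) cube([10, 253, 379]);
  translate([168, 10, 10]) cube([10, 253, 379]);
}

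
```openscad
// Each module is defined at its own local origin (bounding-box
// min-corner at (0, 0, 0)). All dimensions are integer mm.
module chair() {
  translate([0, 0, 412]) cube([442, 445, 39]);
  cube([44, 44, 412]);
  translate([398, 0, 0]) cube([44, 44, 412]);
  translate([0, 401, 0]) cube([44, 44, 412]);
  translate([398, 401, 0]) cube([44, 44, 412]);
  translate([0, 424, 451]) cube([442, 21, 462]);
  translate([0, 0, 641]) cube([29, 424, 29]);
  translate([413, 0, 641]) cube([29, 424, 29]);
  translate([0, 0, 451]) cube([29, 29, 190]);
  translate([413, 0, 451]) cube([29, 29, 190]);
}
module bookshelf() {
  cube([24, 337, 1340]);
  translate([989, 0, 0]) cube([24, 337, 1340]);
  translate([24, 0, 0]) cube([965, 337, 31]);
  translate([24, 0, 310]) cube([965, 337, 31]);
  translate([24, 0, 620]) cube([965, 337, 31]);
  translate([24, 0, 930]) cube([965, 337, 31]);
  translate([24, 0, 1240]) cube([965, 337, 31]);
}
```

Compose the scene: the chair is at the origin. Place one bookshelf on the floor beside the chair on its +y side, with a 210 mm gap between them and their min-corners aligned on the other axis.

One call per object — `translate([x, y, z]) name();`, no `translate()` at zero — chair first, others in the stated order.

chair();
translate([0, 655, 0]) bookshelf();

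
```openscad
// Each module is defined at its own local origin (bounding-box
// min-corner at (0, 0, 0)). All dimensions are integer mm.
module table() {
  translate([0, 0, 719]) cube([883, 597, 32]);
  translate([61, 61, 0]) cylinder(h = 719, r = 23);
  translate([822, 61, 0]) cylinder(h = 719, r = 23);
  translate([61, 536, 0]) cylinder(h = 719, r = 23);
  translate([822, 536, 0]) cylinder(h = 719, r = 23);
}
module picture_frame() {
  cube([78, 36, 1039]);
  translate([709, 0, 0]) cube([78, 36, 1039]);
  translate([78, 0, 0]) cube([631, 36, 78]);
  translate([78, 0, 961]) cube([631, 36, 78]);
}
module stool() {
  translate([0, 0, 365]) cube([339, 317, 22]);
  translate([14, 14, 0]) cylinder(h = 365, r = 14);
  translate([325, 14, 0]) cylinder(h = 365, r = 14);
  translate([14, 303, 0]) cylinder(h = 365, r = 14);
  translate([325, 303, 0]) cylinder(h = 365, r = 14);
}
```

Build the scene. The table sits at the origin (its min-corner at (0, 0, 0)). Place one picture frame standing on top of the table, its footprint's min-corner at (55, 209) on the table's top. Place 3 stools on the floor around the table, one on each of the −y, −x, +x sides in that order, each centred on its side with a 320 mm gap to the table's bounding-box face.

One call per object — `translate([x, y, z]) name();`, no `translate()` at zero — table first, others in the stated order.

table();
translate([55, 209, 751]) picture_frame();
translate([272, -637, 0]) stool();
translate([-659, 140, 0]) stool();
translate([1203, 140, 0]) stool();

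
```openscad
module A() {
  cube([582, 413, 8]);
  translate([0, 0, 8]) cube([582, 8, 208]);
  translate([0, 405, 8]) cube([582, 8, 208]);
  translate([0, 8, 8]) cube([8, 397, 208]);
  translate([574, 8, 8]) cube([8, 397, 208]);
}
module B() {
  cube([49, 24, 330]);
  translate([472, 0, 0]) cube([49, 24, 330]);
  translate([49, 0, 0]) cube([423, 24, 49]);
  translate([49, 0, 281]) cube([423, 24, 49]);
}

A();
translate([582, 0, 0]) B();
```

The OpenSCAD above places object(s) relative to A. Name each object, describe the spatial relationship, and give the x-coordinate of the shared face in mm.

A is an open box. B is a picture frame. The picture frame is against the open box's +x side, with their −y faces flush. The x-coordinate of the shared face is 582 mm.

The open box's +x face and the picture frame's −x face are both at x = 582 mm.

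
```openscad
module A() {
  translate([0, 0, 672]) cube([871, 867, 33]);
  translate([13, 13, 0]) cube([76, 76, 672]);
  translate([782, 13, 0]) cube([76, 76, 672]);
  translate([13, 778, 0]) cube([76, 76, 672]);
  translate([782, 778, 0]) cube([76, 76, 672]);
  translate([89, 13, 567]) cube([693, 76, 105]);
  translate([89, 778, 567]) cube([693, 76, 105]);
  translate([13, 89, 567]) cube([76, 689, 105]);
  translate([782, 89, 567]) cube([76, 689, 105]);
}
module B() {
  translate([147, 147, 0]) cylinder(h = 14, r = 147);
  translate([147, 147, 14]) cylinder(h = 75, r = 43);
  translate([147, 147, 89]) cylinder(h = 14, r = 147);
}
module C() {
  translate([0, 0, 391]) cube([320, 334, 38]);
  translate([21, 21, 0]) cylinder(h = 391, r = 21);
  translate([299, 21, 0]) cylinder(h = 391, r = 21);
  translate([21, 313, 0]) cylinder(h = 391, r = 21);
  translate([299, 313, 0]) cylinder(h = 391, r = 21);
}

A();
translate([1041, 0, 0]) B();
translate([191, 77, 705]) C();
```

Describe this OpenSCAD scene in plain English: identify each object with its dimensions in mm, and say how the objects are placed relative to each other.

A is a table: top 871 mm (x) × 867 mm (y), 33 mm thick, upper face at z = 705 mm, on four 76×76 mm square legs, each inset 13 mm from the nearest pair of top edges, running from z = 0 to the bottom of the top. Four apron rails, 76 mm thick and 105 mm tall, run between adjacent legs with their top edges flush with the underside of the top and their outer faces flush with the legs' outer faces.

B is a spool: two coaxial disc flanges of radius 147 mm and thickness 14 mm, joined by a core cylinder of radius 43 mm and height 75 mm. The lower flange rests on z = 0 and the three cylinders share a vertical axis.

C is a four-legged stool. The seat is a 320×334×38 mm slab whose top surface is at z = 429 mm; four round legs, each 42 mm in diameter, run from the floor (z = 0) to the underside of the seat, each leg's axis is inset half a diameter from the nearest pair of seat edges (so the leg's bounding box is flush with the corner).

The spool is on the floor beside the table on its +x side. The stool is on top of the table.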